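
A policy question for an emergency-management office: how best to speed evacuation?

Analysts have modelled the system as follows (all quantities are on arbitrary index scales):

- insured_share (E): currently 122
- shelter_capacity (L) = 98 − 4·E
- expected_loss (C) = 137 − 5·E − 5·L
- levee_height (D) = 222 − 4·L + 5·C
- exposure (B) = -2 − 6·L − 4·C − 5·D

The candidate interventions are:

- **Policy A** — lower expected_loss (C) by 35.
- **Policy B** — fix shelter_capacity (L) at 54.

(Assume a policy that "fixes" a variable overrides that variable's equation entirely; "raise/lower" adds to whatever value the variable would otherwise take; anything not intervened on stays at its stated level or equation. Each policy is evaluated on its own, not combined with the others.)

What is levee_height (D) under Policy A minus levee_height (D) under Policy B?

12701

Policy A (C − 35):
  E = 122
  L = 98 − 4·122 = -390
  C = 137 − 5·122 − 5·(-390) (−35 from intervention) = 1442
  D = 222 − 4·(-390) + 5·1442 = 8992
Policy B (L := 54):
  E = 122
  L = 54
  C = 137 − 5·122 − 5·54 = -743
  D = 222 − 4·54 + 5·(-743) = -3709
D: 8992 − (-3709) = 12701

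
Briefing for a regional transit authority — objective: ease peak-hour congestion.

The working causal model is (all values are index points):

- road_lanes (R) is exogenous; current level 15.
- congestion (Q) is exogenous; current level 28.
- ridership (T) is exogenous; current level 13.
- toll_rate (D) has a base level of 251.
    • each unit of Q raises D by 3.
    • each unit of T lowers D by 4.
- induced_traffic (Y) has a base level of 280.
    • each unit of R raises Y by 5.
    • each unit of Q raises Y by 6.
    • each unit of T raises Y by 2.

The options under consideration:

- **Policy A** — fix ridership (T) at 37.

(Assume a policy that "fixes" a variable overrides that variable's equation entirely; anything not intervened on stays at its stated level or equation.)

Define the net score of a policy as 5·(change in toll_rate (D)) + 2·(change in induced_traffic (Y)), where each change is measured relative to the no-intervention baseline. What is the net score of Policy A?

-384

Baseline:
  R = 15
  Q = 28
  T = 13
  D = 251 + 3·28 − 4·13 = 283
  Y = 280 + 5·15 + 6·28 + 2·13 = 549
Policy A (T := 37):
  R = 15
  Q = 28
  T = 37
  D = 251 + 3·28 − 4·37 = 187
  Y = 280 + 5·15 + 6·28 + 2·37 = 597
ΔD = 187 − 283 = -96; ΔY = 597 − 549 = 48
Score = 5·(-96) + 2·48 = -384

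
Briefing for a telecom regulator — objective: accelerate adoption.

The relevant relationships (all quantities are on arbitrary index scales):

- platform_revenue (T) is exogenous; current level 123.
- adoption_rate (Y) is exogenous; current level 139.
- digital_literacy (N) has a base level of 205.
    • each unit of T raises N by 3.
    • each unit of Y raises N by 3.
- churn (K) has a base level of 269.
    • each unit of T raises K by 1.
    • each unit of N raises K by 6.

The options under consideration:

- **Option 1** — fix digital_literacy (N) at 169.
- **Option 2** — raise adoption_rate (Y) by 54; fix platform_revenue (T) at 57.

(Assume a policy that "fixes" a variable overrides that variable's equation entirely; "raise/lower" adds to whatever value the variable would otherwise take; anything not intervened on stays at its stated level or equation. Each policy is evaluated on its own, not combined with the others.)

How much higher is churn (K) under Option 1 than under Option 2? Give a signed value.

-4650

Option 1 (N := 169):
  T = 123
  Y = 139
  N = 169
  K = 269 + 123 + 6·169 = 1406
Option 2 (Y + 54, T := 57):
  T = 57
  Y = 139 + 54 = 193
  N = 205 + 3·57 + 3·193 = 955
  K = 269 + 57 + 6·955 = 6056
K: 1406 − 6056 = -4650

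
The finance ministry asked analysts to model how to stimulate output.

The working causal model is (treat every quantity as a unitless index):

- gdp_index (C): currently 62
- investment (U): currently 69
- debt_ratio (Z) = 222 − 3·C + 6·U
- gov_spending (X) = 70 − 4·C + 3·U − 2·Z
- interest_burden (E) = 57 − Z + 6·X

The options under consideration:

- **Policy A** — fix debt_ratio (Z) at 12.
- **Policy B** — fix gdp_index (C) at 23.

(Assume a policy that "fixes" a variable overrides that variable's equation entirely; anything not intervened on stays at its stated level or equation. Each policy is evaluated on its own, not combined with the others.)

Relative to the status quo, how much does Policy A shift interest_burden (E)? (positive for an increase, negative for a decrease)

Baseline:
  C = 62
  U = 69
  Z = 222 − 3·62 + 6·69 = 450
  X = 70 − 4·62 + 3·69 − 2·450 = -871
  E = 57 − 450 + 6·(-871) = -5619
Policy A (Z := 12):
  C = 62
  U = 69
  Z = 12
  X = 70 − 4·62 + 3·69 − 2·12 = 5
  E = 57 − 12 + 6·5 = 75
Change in E: 75 − (-5619) = 5694

5694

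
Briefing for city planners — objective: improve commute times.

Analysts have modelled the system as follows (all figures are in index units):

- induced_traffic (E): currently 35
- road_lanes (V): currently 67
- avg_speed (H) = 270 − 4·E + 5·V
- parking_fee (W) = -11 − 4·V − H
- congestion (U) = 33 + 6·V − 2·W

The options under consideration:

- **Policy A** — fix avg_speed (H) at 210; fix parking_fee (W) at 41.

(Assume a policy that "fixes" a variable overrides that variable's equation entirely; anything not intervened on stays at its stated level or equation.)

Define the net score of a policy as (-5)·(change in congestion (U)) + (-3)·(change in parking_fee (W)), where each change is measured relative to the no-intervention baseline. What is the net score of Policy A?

Baseline:
  E = 35
  V = 67
  H = 270 − 4·35 + 5·67 = 465
  W = -11 − 4·67 − 465 = -744
  U = 33 + 6·67 − 2·(-744) = 1923
Policy A (H := 210, W := 41):
  E = 35
  V = 67
  H = 210
  W = 41
  U = 33 + 6·67 − 2·41 = 353
ΔU = 353 − 1923 = -1570; ΔW = 41 − (-744) = 785
Score = (-5)·(-1570) + (-3)·785 = 5495

5495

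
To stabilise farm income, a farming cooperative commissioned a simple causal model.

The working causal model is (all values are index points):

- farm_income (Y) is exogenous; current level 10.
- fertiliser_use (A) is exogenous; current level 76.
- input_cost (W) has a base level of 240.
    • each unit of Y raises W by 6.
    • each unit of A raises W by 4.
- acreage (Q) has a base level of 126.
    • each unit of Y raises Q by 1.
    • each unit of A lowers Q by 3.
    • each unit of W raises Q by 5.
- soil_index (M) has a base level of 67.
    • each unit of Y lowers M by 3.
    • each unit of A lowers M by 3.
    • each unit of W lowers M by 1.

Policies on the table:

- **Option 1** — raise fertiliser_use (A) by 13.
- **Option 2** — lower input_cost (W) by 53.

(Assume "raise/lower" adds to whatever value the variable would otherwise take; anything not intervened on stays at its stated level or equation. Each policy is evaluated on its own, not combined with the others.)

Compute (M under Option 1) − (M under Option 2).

Option 1 (A + 13):
  Y = 10
  A = 76 + 13 = 89
  W = 240 + 6·10 + 4·89 = 656
  M = 67 − 3·10 − 3·89 − 656 = -886
Option 2 (W − 53):
  Y = 10
  A = 76
  W = 240 + 6·10 + 4·76 (−53 from intervention) = 551
  M = 67 − 3·10 − 3·76 − 551 = -742
M: -886 − (-742) = -144

-144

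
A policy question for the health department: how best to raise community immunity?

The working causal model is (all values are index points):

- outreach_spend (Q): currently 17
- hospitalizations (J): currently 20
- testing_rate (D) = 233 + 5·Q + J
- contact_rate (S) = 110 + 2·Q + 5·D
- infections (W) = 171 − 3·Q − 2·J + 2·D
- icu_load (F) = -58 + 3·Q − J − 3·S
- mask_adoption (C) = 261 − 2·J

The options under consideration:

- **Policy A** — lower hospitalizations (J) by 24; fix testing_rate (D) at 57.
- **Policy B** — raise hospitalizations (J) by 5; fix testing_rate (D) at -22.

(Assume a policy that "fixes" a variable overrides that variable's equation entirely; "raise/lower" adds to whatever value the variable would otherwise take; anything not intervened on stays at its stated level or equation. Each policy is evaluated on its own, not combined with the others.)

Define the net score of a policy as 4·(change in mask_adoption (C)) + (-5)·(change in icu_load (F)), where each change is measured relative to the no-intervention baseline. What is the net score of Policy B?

Baseline:
  Q = 17
  J = 20
  D = 233 + 5·17 + 20 = 338
  S = 110 + 2·17 + 5·338 = 1834
  F = -58 + 3·17 − 20 − 3·1834 = -5529
  C = 261 − 2·20 = 221
Policy B (J + 5, D := -22):
  Q = 17
  J = 20 + 5 = 25
  D = -22
  S = 110 + 2·17 + 5·(-22) = 34
  F = -58 + 3·17 − 25 − 3·34 = -134
  C = 261 − 2·25 = 211
ΔC = 211 − 221 = -10; ΔF = -134 − (-5529) = 5395
Score = 4·(-10) + (-5)·5395 = -27015

-27015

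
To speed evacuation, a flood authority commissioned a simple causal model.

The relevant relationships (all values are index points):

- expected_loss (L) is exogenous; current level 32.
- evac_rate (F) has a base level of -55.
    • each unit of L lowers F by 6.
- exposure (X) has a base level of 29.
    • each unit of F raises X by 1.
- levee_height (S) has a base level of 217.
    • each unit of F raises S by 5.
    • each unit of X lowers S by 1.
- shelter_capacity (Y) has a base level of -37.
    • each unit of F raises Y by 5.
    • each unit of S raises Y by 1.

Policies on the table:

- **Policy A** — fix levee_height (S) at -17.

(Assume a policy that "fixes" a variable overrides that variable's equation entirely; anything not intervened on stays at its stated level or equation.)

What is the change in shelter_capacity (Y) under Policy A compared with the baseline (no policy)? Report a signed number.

Baseline:
  L = 32
  F = -55 − 6·32 = -247
  X = 29 + (-247) = -218
  S = 217 + 5·(-247) − (-218) = -800
  Y = -37 + 5·(-247) + (-800) = -2072
Policy A (S := -17):
  L = 32
  F = -55 − 6·32 = -247
  X = 29 + (-247) = -218
  S = -17
  Y = -37 + 5·(-247) + (-17) = -1289
Change in Y: -1289 − (-2072) = 783

783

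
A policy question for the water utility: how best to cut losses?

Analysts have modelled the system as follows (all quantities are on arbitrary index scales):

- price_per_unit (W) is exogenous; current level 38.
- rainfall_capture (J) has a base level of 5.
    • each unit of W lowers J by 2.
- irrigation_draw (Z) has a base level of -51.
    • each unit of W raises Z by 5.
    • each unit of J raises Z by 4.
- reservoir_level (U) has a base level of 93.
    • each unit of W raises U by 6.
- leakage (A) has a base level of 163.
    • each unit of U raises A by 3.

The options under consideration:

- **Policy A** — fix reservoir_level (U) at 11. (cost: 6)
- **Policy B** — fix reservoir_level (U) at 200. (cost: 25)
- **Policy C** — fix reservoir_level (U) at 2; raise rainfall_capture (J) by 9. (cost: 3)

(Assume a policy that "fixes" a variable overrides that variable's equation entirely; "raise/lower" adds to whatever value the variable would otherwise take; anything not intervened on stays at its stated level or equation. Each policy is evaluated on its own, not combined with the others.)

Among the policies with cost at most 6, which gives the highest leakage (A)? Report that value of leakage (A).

Policy A (U := 11):
  W = 38
  U = 11
  A = 163 + 3·11 = 196
Policy C (U := 2, J + 9):
  W = 38
  U = 2
  A = 163 + 3·2 = 169
Comparing — Policy A: A=196, Policy C: A=169. Highest is 196 (Policy A).

196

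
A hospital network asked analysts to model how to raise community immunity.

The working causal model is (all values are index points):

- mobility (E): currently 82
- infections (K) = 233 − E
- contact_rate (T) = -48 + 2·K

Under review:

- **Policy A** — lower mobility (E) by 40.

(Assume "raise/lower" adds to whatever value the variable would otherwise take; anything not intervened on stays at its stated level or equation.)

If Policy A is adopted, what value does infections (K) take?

Policy A (E − 40):
  E = 82 − 40 = 42
  K = 233 − 42 = 191

191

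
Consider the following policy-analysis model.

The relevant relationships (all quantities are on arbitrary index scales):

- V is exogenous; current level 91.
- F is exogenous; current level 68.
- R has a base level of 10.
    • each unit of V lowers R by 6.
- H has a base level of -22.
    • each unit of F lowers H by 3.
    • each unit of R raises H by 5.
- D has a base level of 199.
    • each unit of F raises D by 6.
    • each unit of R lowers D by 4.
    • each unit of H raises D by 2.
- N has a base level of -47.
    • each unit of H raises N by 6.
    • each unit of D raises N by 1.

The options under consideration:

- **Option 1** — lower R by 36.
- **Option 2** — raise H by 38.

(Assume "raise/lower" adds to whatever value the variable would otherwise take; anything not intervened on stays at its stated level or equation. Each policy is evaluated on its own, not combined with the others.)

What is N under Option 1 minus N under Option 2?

-1600

Option 1 (R − 36):
  V = 91
  F = 68
  R = 10 − 6·91 (−36 from intervention) = -572
  H = -22 − 3·68 + 5·(-572) = -3086
  D = 199 + 6·68 − 4·(-572) + 2·(-3086) = -3277
  N = -47 + 6·(-3086) + (-3277) = -21840
Option 2 (H + 38):
  V = 91
  F = 68
  R = 10 − 6·91 = -536
  H = -22 − 3·68 + 5·(-536) (+38 from intervention) = -2868
  D = 199 + 6·68 − 4·(-536) + 2·(-2868) = -2985
  N = -47 + 6·(-2868) + (-2985) = -20240
N: -21840 − (-20240) = -1600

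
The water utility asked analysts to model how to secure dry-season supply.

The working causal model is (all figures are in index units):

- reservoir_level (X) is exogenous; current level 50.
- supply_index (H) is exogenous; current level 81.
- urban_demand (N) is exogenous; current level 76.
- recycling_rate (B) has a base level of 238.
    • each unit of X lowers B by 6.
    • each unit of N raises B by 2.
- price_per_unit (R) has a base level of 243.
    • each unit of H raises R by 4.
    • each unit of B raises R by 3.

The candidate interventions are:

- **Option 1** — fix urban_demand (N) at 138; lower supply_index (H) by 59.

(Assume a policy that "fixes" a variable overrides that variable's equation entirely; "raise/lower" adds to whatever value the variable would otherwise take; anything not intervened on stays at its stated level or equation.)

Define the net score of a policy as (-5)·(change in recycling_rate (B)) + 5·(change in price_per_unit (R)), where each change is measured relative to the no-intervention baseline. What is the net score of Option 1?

Baseline:
  X = 50
  H = 81
  N = 76
  B = 238 − 6·50 + 2·76 = 90
  R = 243 + 4·81 + 3·90 = 837
Option 1 (N := 138, H − 59):
  X = 50
  H = 81 − 59 = 22
  N = 138
  B = 238 − 6·50 + 2·138 = 214
  R = 243 + 4·22 + 3·214 = 973
ΔB = 214 − 90 = 124; ΔR = 973 − 837 = 136
Score = (-5)·124 + 5·136 = 60

60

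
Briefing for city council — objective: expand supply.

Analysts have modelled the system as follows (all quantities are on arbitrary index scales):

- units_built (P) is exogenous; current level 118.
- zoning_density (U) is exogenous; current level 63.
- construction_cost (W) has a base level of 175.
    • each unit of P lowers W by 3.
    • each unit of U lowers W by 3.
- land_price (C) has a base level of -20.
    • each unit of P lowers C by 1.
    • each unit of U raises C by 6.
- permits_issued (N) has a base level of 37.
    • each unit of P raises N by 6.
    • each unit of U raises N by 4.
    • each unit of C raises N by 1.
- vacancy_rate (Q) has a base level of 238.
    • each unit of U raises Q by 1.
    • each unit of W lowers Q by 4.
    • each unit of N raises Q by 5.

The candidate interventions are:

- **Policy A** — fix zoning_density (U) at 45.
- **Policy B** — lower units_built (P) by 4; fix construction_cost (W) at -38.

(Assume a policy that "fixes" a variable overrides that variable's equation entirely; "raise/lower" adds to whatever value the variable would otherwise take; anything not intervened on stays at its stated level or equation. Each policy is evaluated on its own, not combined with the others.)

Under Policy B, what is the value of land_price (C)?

244

Policy B (P − 4, W := -38):
  P = 118 − 4 = 114
  U = 63
  C = -20 − 114 + 6·63 = 244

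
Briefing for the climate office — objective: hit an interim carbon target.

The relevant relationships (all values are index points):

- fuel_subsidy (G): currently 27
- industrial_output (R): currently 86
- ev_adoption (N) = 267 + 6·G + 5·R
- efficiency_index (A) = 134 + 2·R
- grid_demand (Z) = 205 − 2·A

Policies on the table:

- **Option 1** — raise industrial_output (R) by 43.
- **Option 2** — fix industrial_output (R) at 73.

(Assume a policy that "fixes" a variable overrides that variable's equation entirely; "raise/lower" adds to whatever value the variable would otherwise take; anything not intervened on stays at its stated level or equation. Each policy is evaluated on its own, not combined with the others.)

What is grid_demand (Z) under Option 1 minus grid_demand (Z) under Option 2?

Option 1 (R + 43):
  R = 86 + 43 = 129
  A = 134 + 2·129 = 392
  Z = 205 − 2·392 = -579
Option 2 (R := 73):
  R = 73
  A = 134 + 2·73 = 280
  Z = 205 − 2·280 = -355
Z: -579 − (-355) = -224

-224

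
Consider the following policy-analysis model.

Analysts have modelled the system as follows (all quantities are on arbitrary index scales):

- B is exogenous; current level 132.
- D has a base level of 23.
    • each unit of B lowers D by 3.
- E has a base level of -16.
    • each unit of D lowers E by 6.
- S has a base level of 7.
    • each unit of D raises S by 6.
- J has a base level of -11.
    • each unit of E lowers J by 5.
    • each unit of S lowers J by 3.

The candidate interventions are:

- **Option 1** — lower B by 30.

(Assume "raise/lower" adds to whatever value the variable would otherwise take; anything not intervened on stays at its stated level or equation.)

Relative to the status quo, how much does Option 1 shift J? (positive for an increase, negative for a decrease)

1080

Baseline:
  B = 132
  D = 23 − 3·132 = -373
  E = -16 − 6·(-373) = 2222
  S = 7 + 6·(-373) = -2231
  J = -11 − 5·2222 − 3·(-2231) = -4428
Option 1 (B − 30):
  B = 132 − 30 = 102
  D = 23 − 3·102 = -283
  E = -16 − 6·(-283) = 1682
  S = 7 + 6·(-283) = -1691
  J = -11 − 5·1682 − 3·(-1691) = -3348
Change in J: -3348 − (-4428) = 1080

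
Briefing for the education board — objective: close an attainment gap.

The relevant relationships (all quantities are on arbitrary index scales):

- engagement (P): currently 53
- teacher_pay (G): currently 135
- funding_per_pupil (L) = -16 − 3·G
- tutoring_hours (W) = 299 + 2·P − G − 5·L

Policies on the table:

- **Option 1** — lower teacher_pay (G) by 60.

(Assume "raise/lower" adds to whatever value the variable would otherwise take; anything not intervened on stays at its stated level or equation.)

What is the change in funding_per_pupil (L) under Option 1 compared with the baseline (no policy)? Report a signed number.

Baseline:
  G = 135
  L = -16 − 3·135 = -421
Option 1 (G − 60):
  G = 135 − 60 = 75
  L = -16 − 3·75 = -241
Change in L: -241 − (-421) = 180

180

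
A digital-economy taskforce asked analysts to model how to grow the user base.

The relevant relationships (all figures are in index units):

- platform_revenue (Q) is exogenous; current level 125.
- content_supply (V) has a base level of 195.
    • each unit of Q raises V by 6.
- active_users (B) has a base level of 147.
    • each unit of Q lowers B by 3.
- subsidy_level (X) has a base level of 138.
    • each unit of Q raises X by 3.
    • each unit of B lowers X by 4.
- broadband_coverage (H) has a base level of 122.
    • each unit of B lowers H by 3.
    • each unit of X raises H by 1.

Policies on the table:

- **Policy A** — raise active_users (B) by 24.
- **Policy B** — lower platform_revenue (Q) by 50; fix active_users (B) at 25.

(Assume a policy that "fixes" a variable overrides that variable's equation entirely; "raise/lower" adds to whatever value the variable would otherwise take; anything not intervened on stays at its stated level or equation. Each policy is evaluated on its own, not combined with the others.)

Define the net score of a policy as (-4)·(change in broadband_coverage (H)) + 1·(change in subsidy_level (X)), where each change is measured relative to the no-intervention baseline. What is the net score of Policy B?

Baseline:
  Q = 125
  B = 147 − 3·125 = -228
  X = 138 + 3·125 − 4·(-228) = 1425
  H = 122 − 3·(-228) + 1425 = 2231
Policy B (Q − 50, B := 25):
  Q = 125 − 50 = 75
  B = 25
  X = 138 + 3·75 − 4·25 = 263
  H = 122 − 3·25 + 263 = 310
ΔH = 310 − 2231 = -1921; ΔX = 263 − 1425 = -1162
Score = (-4)·(-1921) + 1·(-1162) = 6522

6522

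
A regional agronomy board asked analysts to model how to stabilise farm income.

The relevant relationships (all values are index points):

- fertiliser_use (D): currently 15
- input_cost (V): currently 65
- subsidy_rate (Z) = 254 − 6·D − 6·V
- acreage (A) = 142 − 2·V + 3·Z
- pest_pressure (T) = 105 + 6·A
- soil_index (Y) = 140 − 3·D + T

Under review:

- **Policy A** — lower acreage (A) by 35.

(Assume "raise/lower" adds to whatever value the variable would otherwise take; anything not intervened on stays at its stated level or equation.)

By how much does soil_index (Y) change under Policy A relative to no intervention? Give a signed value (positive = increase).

Baseline:
  D = 15
  V = 65
  Z = 254 − 6·15 − 6·65 = -226
  A = 142 − 2·65 + 3·(-226) = -666
  T = 105 + 6·(-666) = -3891
  Y = 140 − 3·15 + (-3891) = -3796
Policy A (A − 35):
  D = 15
  V = 65
  Z = 254 − 6·15 − 6·65 = -226
  A = 142 − 2·65 + 3·(-226) (−35 from intervention) = -701
  T = 105 + 6·(-701) = -4101
  Y = 140 − 3·15 + (-4101) = -4006
Change in Y: -4006 − (-3796) = -210

-210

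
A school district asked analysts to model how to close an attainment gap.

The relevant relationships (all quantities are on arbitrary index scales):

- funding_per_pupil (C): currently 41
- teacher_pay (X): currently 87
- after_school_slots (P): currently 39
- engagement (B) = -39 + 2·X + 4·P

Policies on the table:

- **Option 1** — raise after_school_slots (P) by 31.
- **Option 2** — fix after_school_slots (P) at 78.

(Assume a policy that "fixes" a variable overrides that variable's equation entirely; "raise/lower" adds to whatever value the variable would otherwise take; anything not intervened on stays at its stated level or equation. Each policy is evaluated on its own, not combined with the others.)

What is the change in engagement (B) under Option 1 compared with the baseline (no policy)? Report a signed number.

Baseline:
  X = 87
  P = 39
  B = -39 + 2·87 + 4·39 = 291
Option 1 (P + 31):
  X = 87
  P = 39 + 31 = 70
  B = -39 + 2·87 + 4·70 = 415
Change in B: 415 − 291 = 124

124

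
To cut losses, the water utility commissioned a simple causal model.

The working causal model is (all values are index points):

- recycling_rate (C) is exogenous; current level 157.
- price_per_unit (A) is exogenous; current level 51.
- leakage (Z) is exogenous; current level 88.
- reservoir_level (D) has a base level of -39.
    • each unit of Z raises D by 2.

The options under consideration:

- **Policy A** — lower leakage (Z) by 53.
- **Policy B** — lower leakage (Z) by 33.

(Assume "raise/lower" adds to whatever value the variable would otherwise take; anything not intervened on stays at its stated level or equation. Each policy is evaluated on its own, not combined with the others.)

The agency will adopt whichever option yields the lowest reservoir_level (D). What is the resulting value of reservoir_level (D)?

Policy A (Z − 53):
  Z = 88 − 53 = 35
  D = -39 + 2·35 = 31
Policy B (Z − 33):
  Z = 88 − 33 = 55
  D = -39 + 2·55 = 71
Comparing — Policy A: D=31, Policy B: D=71. Lowest is 31 (Policy A).

31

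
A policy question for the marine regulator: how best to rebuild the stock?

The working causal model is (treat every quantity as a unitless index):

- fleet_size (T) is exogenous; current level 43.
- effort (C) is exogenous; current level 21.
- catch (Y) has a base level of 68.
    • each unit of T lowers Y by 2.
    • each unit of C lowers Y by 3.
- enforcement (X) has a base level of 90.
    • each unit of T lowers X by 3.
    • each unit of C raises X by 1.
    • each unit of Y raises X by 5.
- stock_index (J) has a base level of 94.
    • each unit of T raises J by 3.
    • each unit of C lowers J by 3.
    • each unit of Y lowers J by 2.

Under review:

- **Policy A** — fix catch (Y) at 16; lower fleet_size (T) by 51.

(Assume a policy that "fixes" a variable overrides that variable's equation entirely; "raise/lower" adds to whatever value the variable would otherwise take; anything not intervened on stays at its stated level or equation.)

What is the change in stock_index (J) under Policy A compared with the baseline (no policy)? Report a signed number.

Baseline:
  T = 43
  C = 21
  Y = 68 − 2·43 − 3·21 = -81
  J = 94 + 3·43 − 3·21 − 2·(-81) = 322
Policy A (Y := 16, T − 51):
  T = 43 − 51 = -8
  C = 21
  Y = 16
  J = 94 + 3·(-8) − 3·21 − 2·16 = -25
Change in J: -25 − 322 = -347

-347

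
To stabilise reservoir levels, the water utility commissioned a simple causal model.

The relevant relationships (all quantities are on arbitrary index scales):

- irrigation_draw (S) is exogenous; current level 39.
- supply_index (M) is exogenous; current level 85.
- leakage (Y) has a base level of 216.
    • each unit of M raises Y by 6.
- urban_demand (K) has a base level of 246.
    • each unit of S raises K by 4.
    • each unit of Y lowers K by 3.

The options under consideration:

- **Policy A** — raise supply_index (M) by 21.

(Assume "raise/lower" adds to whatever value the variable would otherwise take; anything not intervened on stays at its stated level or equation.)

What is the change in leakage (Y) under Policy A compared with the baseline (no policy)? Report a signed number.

Baseline:
  M = 85
  Y = 216 + 6·85 = 726
Policy A (M + 21):
  M = 85 + 21 = 106
  Y = 216 + 6·106 = 852
Change in Y: 852 − 726 = 126

126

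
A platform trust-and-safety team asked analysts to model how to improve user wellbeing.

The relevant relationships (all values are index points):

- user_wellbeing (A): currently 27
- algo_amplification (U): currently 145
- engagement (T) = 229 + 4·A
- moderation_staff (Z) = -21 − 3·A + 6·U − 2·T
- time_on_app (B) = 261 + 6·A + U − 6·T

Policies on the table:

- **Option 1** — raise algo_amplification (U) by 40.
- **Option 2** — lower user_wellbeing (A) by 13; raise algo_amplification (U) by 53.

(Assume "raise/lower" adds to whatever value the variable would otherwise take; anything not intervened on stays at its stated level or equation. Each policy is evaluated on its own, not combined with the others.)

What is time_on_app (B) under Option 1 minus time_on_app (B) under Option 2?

-247

Option 1 (U + 40):
  A = 27
  U = 145 + 40 = 185
  T = 229 + 4·27 = 337
  B = 261 + 6·27 + 185 − 6·337 = -1414
Option 2 (A − 13, U + 53):
  A = 27 − 13 = 14
  U = 145 + 53 = 198
  T = 229 + 4·14 = 285
  B = 261 + 6·14 + 198 − 6·285 = -1167
B: -1414 − (-1167) = -247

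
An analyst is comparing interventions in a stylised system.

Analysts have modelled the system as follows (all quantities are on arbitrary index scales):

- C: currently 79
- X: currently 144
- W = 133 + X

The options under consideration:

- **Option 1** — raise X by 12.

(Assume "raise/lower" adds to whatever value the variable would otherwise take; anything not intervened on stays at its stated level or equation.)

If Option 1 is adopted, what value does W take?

289

Option 1 (X + 12):
  X = 144 + 12 = 156
  W = 133 + 156 = 289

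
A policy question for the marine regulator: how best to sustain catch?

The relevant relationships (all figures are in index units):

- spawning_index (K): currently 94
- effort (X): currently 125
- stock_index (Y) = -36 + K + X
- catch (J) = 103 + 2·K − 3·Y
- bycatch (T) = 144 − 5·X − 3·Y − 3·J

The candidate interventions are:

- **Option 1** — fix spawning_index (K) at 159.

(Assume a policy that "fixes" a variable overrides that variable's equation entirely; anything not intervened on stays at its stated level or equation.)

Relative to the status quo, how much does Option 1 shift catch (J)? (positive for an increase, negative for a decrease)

Baseline:
  K = 94
  X = 125
  Y = -36 + 94 + 125 = 183
  J = 103 + 2·94 − 3·183 = -258
Option 1 (K := 159):
  K = 159
  X = 125
  Y = -36 + 159 + 125 = 248
  J = 103 + 2·159 − 3·248 = -323
Change in J: -323 − (-258) = -65

-65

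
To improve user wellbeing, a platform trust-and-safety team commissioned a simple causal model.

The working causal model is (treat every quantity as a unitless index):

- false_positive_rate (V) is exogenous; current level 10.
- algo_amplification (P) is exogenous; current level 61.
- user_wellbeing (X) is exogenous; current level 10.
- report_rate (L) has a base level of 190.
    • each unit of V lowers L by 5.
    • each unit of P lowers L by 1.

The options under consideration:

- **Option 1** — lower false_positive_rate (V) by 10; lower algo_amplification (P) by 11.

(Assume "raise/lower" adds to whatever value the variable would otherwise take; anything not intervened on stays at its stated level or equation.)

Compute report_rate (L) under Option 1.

Option 1 (V − 10, P − 11):
  V = 10 − 10 = 0
  P = 61 − 11 = 50
  L = 190 − 5·0 − 50 = 140

140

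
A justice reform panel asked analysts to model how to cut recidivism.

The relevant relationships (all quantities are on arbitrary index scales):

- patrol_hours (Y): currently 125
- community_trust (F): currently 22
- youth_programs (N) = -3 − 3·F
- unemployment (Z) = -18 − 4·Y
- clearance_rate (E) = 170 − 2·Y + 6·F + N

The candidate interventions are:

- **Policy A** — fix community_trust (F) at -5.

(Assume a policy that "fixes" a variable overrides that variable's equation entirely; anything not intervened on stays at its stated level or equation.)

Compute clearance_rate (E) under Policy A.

Policy A (F := -5):
  Y = 125
  F = -5
  N = -3 − 3·(-5) = 12
  E = 170 − 2·125 + 6·(-5) + 12 = -98

-98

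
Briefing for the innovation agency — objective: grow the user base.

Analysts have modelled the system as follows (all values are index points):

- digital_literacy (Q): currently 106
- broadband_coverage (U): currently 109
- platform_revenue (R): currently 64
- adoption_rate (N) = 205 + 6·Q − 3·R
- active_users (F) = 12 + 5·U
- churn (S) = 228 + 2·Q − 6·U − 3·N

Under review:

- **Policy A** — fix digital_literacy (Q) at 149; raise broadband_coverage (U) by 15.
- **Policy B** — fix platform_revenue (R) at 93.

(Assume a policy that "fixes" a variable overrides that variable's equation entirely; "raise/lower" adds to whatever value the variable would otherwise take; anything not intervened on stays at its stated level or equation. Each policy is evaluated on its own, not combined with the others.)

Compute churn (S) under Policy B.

-1900

Policy B (R := 93):
  Q = 106
  U = 109
  R = 93
  N = 205 + 6·106 − 3·93 = 562
  S = 228 + 2·106 − 6·109 − 3·562 = -1900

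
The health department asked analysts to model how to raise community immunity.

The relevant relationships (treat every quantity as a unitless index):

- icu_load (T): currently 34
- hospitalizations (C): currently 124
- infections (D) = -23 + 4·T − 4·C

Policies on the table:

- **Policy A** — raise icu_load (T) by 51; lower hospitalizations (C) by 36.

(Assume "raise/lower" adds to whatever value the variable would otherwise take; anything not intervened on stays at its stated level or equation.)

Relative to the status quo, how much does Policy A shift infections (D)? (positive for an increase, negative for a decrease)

348

Baseline:
  T = 34
  C = 124
  D = -23 + 4·34 − 4·124 = -383
Policy A (T + 51, C − 36):
  T = 34 + 51 = 85
  C = 124 − 36 = 88
  D = -23 + 4·85 − 4·88 = -35
Change in D: -35 − (-383) = 348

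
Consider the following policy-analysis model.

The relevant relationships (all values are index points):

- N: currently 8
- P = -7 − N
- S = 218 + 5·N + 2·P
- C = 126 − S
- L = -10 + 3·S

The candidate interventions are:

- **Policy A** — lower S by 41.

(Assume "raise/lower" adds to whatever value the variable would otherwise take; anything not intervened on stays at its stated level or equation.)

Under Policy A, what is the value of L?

Policy A (S − 41):
  N = 8
  P = -7 − 8 = -15
  S = 218 + 5·8 + 2·(-15) (−41 from intervention) = 187
  L = -10 + 3·187 = 551

551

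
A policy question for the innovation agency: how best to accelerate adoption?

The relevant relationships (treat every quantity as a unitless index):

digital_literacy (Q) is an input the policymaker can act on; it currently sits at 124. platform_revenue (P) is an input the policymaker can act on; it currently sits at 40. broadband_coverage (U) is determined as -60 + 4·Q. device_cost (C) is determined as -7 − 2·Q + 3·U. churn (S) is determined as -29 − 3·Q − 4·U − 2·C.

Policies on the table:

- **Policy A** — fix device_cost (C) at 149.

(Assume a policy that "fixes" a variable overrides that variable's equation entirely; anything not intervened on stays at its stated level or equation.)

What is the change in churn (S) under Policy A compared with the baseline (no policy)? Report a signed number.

Baseline:
  Q = 124
  U = -60 + 4·124 = 436
  C = -7 − 2·124 + 3·436 = 1053
  S = -29 − 3·124 − 4·436 − 2·1053 = -4251
Policy A (C := 149):
  Q = 124
  U = -60 + 4·124 = 436
  C = 149
  S = -29 − 3·124 − 4·436 − 2·149 = -2443
Change in S: -2443 − (-4251) = 1808

1808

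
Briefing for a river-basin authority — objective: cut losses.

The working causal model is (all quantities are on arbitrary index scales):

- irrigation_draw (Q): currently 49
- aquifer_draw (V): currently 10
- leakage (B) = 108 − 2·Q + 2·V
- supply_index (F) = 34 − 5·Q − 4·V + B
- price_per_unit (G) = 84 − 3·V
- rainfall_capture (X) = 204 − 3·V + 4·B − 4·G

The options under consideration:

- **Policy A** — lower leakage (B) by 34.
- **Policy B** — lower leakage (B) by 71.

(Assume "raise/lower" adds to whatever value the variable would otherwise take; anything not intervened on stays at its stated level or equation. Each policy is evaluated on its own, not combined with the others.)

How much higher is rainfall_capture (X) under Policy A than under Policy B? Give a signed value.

Policy A (B − 34):
  Q = 49
  V = 10
  B = 108 − 2·49 + 2·10 (−34 from intervention) = -4
  G = 84 − 3·10 = 54
  X = 204 − 3·10 + 4·(-4) − 4·54 = -58
Policy B (B − 71):
  Q = 49
  V = 10
  B = 108 − 2·49 + 2·10 (−71 from intervention) = -41
  G = 84 − 3·10 = 54
  X = 204 − 3·10 + 4·(-41) − 4·54 = -206
X: -58 − (-206) = 148

148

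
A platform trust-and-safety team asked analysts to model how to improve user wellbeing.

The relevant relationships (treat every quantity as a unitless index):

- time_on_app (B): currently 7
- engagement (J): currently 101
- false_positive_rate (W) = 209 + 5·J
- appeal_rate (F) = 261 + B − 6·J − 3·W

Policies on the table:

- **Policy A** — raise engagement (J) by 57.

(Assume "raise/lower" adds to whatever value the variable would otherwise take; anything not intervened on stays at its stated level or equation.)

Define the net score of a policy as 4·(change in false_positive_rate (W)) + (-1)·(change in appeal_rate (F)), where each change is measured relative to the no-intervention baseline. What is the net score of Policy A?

Baseline:
  B = 7
  J = 101
  W = 209 + 5·101 = 714
  F = 261 + 7 − 6·101 − 3·714 = -2480
Policy A (J + 57):
  B = 7
  J = 101 + 57 = 158
  W = 209 + 5·158 = 999
  F = 261 + 7 − 6·158 − 3·999 = -3677
ΔW = 999 − 714 = 285; ΔF = -3677 − (-2480) = -1197
Score = 4·285 + (-1)·(-1197) = 2337

2337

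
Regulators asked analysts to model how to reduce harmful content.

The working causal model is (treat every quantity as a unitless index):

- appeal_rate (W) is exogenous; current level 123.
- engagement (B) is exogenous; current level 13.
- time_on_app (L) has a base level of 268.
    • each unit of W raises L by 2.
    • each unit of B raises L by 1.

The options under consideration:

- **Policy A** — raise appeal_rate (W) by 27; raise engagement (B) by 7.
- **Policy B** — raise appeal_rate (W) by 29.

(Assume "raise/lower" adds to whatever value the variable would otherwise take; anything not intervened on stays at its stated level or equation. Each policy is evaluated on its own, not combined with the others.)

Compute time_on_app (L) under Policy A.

Policy A (W + 27, B + 7):
  W = 123 + 27 = 150
  B = 13 + 7 = 20
  L = 268 + 2·150 + 20 = 588

588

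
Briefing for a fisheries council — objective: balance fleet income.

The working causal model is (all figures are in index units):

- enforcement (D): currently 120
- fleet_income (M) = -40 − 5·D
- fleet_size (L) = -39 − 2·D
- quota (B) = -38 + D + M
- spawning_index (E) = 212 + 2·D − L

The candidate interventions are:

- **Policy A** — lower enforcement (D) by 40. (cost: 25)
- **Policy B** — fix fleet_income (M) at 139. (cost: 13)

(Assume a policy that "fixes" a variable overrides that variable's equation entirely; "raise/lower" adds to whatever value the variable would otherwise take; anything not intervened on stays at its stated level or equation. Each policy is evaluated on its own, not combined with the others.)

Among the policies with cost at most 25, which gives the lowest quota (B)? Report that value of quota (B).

Policy A (D − 40):
  D = 120 − 40 = 80
  M = -40 − 5·80 = -440
  B = -38 + 80 + (-440) = -398
Policy B (M := 139):
  D = 120
  M = 139
  B = -38 + 120 + 139 = 221
Comparing — Policy A: B=-398, Policy B: B=221. Lowest is -398 (Policy A).

-398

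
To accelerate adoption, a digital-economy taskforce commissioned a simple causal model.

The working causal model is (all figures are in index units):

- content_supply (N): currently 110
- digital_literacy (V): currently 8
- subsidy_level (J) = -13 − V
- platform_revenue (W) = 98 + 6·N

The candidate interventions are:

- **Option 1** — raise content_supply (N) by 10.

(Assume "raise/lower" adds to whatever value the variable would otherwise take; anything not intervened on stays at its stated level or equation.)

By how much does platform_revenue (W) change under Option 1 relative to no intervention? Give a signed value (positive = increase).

60

Baseline:
  N = 110
  W = 98 + 6·110 = 758
Option 1 (N + 10):
  N = 110 + 10 = 120
  W = 98 + 6·120 = 818
Change in W: 818 − 758 = 60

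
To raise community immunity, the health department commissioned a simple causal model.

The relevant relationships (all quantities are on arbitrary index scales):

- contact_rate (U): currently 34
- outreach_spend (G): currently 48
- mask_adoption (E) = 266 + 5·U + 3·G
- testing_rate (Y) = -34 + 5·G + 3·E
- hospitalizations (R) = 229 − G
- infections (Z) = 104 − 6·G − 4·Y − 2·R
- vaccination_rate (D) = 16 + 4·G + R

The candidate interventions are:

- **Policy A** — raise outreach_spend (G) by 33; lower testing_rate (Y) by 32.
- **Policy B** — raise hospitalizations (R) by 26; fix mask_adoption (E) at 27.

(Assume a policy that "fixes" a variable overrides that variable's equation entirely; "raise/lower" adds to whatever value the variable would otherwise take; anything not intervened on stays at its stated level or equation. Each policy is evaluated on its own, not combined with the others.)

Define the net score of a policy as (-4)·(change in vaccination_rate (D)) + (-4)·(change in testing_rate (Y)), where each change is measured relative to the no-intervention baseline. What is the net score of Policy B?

Baseline:
  U = 34
  G = 48
  E = 266 + 5·34 + 3·48 = 580
  Y = -34 + 5·48 + 3·580 = 1946
  R = 229 − 48 = 181
  D = 16 + 4·48 + 181 = 389
Policy B (R + 26, E := 27):
  U = 34
  G = 48
  E = 27
  Y = -34 + 5·48 + 3·27 = 287
  R = 229 − 48 (+26 from intervention) = 207
  D = 16 + 4·48 + 207 = 415
ΔD = 415 − 389 = 26; ΔY = 287 − 1946 = -1659
Score = (-4)·26 + (-4)·(-1659) = 6532

6532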